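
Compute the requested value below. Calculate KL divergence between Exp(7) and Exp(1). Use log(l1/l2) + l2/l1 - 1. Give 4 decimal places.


KL divergence for exponential family:
KL = log(l1/l2) + l2/l1 - 1.
log(7/1) = 1.94591.
1/7 = 0.142857.
KL = 1.94591 + 0.142857 - 1 = 1.0888

1.0888


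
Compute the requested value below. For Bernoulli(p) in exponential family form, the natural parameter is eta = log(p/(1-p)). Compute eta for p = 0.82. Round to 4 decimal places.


Natural parameter for Bernoulli: eta = log(p/(1-p)).
p = 0.82, 1-p = 0.18.
p/(1-p) = 4.555556.
eta = log(4.555556) = 1.5163

1.5163


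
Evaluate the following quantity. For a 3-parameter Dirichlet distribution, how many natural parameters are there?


Exponential family dimension calculation:
Dirichlet with 3 components has 3 natural parameters.

3


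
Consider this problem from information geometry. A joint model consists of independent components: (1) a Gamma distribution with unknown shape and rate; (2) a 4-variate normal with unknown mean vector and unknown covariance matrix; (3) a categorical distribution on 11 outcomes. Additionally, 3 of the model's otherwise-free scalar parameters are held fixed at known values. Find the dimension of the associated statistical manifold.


The dimension of a statistical manifold equals the number of free
(independent) real parameters of the model. For a product of independent
blocks the parameter counts add.
- Gamma (shape, rate): 2.
- 4-variate normal: 4 (mean) + 4*5/2 = 10 (symmetric covariance) = 14.
- categorical on 11 outcomes (probabilities sum to 1): 11-1 = 10.
Total = 2 + 14 + 10 = 26.
3 parameter(s) fixed at known values: 26 - 3 = 23.
Dimension = 23

23


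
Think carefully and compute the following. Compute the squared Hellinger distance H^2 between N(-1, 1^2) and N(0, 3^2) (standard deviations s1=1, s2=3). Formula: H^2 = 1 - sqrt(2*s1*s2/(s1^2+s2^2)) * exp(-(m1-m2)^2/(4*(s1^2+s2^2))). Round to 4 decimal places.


Squared Hellinger distance for Gaussians:
H^2 = 1 - sqrt(2*s1*s2/(s1^2+s2^2)) * exp(-(m1-m2)^2/(4*(s1^2+s2^2))).
s1^2 = 1, s2^2 = 9, s1^2+s2^2 = 10.
sqrt(2*1*3/(10)) = 0.774597.
(m1-m2)^2 = (-1)^2 = 1.
exp(-1/(4*10)) = exp(-0.025) = 0.97531.
H^2 = 1 - 0.774597*0.97531 = 0.2445

0.2445


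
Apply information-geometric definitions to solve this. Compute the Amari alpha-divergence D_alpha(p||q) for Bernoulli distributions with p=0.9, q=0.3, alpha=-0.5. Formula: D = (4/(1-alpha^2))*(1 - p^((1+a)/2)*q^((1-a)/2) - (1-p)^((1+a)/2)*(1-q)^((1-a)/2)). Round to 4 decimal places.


Amari alpha-divergence:
D = (4/(1-alpha^2))*(1 - p^((1+a)/2)*q^((1-a)/2) - (1-p)^((1+a)/2)*(1-q)^((1-a)/2)).
alpha = -0.5, p = 0.9, q = 0.3.
e1 = (1+alpha)/2 = 0.25, e2 = (1-alpha)/2 = 0.75.
t1 = p^e1 * q^e2 = 0.9^0.25 * 0.3^0.75 = 0.394822.
t2 = (1-p)^e1 * (1-q)^e2 = 0.1^0.25 * 0.7^0.75 = 0.430352.
4/(1-alpha^2) = 5.333333.
D = 5.333333*(1 - 0.394822 - 0.430352) = 0.9324

0.9324


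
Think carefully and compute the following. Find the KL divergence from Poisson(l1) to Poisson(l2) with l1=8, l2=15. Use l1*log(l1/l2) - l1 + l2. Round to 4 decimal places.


KL divergence for Poisson:
KL = l1*log(l1/l2) - l1 + l2.
l1 = 8, l2 = 15.
log(8/15) = -0.628609.
l1*log(l1/l2) = 8 * -0.628609 = -5.028869.
KL = -5.028869 - 8 + 15 = 1.9711

1.9711


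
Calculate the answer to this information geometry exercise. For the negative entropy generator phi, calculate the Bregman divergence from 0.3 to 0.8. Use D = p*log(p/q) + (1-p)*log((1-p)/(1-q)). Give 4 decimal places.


Bregman divergence with negative entropy generator:
D = p*log(p/q) + (1-p)*log((1-p)/(1-q)).
p = 0.3, q = 0.8.
p*log(p/q) = 0.3*log(0.3/0.8) = -0.294249.
(1-p)*log((1-p)/(1-q)) = 0.7*log(0.7/0.2) = 0.876934.
D = -0.294249 + 0.876934 = 0.5827

0.5827


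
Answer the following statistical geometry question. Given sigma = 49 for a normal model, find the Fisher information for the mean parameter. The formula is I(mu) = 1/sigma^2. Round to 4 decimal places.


The Fisher information for the mean of a normal distribution is I(mu) = 1/sigma^2.
sigma = 49, so sigma^2 = 2401.
I(mu) = 1/2401 = 0.0004

0.0004


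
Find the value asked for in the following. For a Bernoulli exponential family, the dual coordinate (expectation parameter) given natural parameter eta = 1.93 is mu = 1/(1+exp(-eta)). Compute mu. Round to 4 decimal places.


Dual coordinate (expectation parameter) for Bernoulli:
mu = 1/(1+exp(-eta)).
eta = 1.93.
exp(-eta) = exp(-1.93) = 0.145148.
mu = 1/(1+0.145148) = 0.8732

0.8732


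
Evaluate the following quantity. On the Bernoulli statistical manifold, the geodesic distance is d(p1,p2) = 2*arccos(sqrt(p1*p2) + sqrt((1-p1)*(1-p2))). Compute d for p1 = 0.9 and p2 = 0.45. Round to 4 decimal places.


Geodesic distance on Bernoulli manifold:
d(p1,p2) = 2*arccos(sqrt(p1*p2) + sqrt((1-p1)*(1-p2))).
sqrt(p1*p2) = sqrt(0.9*0.45) = 0.636396.
sqrt((1-p1)*(1-p2)) = sqrt(0.1*0.55) = 0.234521.
arg = 0.636396 + 0.234521 = 0.870917.
d = 2*arccos(0.870917) = 1.0275

1.0275


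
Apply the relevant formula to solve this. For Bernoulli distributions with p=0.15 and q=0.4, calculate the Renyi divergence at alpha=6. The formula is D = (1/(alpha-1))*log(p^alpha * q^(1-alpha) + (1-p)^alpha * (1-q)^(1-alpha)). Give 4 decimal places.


Renyi divergence of order alpha between Bernoulli distributions:
D = (1/(alpha-1))*log(p^alpha * q^(1-alpha) + (1-p)^alpha * (1-q)^(1-alpha)).
alpha = 6, p = 0.15, q = 0.4.
p^alpha * q^(1-alpha) = 0.15^6 * 0.4^-5 = 0.001112.
(1-p)^alpha * (1-q)^(1-alpha) = 0.85^6 * 0.6^-5 = 4.850174.
sum = 0.001112 + 4.850174 = 4.851286.
D = (1/5)*log(4.851286) = 0.3158

0.3158


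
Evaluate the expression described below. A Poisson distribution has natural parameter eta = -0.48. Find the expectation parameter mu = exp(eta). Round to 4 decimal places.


Expectation parameter for Poisson exponential family:
mu = exp(eta).
eta = -0.48.
mu = exp(-0.48) = 0.6188

0.6188


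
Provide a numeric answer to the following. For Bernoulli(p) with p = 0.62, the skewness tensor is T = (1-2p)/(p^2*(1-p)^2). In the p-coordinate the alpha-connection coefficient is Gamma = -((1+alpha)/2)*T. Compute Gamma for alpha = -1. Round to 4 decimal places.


Skewness (Amari-Chentsov) tensor: T = (1-2p)/(p^2*(1-p)^2).
p = 0.62, 1-2p = -0.24, p^2 = 0.3844, (1-p)^2 = 0.1444.
T = -0.24/(0.3844 * 0.1444) = -4.323751.
In the p-coordinate, Gamma^(alpha) = Gamma^(0) - (alpha/2)*T with Gamma^(0) = (1/2)*g'(p) = -T/2,
so Gamma^(alpha) = -((1+alpha)/2)*T.
alpha = -1, -(1+alpha)/2 = 0.0.
Gamma = 0.0 * -4.323751 = 0.0000

0.0000


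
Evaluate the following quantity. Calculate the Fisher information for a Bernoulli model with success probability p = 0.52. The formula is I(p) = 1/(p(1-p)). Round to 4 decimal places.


For Bernoulli(p), Fisher information is I(p) = 1/(p*(1-p)).
p = 0.52, 1-p = 0.48.
p*(1-p) = 0.2496.
I(p) = 1/0.2496 = 4.0064

4.0064


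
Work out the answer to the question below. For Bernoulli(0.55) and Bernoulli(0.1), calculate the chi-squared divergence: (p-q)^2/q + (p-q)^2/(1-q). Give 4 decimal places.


Chi-squared divergence between Bernoulli distributions:
chi^2 = (p-q)^2/q + (p-q)^2/(1-q).
p = 0.55, q = 0.1, p-q = 0.45.
(p-q)^2 = 0.2025.
term1 = 0.2025/0.1 = 2.025.
term2 = 0.2025/0.9 = 0.225.
chi^2 = 2.025 + 0.225 = 2.2500

2.2500


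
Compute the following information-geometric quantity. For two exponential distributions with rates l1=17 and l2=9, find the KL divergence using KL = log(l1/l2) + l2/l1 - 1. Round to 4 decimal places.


KL divergence for exponential family:
KL = log(l1/l2) + l2/l1 - 1.
log(17/9) = 0.635989.
9/17 = 0.529412.
KL = 0.635989 + 0.529412 - 1 = 0.1654

0.1654


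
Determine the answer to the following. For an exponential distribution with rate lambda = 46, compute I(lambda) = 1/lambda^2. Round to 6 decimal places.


Fisher information for exponential: I(lambda) = 1/lambda^2.
lambda = 46, lambda^2 = 2116.
I = 1/2116 = 0.000473

0.000473


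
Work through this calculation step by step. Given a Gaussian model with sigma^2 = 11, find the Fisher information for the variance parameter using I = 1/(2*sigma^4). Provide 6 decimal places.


Fisher information for variance: I(sigma^2) = 1/(2*sigma^4).
sigma^2 = 11, so sigma^4 = 121.
I = 1/(2*121) = 1/242 = 0.004132

0.004132


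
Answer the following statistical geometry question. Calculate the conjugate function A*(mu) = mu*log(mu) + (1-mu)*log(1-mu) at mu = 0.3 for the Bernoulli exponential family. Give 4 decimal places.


Legendre transform for Bernoulli:
A*(mu) = mu*log(mu) + (1-mu)*log(1-mu).
mu = 0.3, 1-mu = 0.7.
mu*log(mu) = 0.3*log(0.3) = -0.361192.
(1-mu)*log(1-mu) = 0.7*log(0.7) = -0.249672.
A* = -0.361192 + -0.249672 = -0.6109

-0.6109


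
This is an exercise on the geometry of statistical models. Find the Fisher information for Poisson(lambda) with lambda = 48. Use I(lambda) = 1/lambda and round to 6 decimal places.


Fisher information for Poisson: I(lambda) = 1/lambda.
lambda = 48.
I(lambda) = 1/48 = 0.020833

0.020833


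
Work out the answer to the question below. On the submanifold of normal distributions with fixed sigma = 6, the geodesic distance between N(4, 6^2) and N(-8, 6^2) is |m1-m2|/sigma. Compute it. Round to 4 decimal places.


On the fixed-variance normal subfamily, geodesic distance = |m1-m2|/sigma.
|4 - -8| = 12.
sigma = 6.
d = 12/6 = 2.0000

2.0000


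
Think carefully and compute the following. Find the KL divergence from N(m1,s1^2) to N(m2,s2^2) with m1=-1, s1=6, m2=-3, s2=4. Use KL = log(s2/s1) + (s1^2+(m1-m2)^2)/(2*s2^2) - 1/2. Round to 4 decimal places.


KL divergence between normal distributions:
KL = log(s2/s1) + (s1^2 + (m1-m2)^2)/(2*s2^2) - 1/2.
log(4/6) = -0.405465.
(6^2 + (-1--3)^2)/(2*4^2) = (36 + 4)/32 = 1.25.
KL = -0.405465 + 1.25 - 0.5 = 0.3445

0.3445


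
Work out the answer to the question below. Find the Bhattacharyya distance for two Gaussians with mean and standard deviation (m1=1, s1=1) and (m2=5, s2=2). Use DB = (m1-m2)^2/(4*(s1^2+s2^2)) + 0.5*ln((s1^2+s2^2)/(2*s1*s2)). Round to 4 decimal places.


Bhattacharyya distance between two Gaussians:
DB = (m1-m2)^2/(4*(s1^2+s2^2)) + (1/2)*ln((s1^2+s2^2)/(2*s1*s2)).
(m1-m2)^2 = (-4)^2 = 16.
s1^2+s2^2 = 1 + 4 = 5.
term1 = 16/20 = 0.8.
term2 = 0.5*ln(5/4.0) = 0.111572.
DB = 0.8 + 0.111572 = 0.9116

0.9116


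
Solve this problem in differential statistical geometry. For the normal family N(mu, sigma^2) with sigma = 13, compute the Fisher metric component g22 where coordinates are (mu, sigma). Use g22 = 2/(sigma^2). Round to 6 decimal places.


For the 2-parameter normal family, the Fisher metric has:
  g11 = 1/sigma^2, g22 = 2/sigma^2.
sigma = 13, sigma^2 = 169.
g22 = 0.011834

0.011834


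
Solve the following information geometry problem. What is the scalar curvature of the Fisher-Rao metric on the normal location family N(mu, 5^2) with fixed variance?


This family has a single free parameter, so its statistical manifold
is 1-dimensional. The Riemann curvature tensor of any 1-dimensional
Riemannian manifold vanishes identically, so R = 0.

0


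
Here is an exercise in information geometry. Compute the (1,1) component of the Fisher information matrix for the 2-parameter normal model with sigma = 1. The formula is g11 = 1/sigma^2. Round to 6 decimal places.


For the 2-parameter normal family, the Fisher metric has:
  g11 = 1/sigma^2, g22 = 2/sigma^2.
sigma = 1, sigma^2 = 1.
g11 = 1.000000

1.000000


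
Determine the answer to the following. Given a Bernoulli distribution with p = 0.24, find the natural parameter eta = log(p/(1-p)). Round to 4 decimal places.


Natural parameter for Bernoulli: eta = log(p/(1-p)).
p = 0.24, 1-p = 0.76.
p/(1-p) = 0.315789.
eta = log(0.315789) = -1.1527

-1.1527


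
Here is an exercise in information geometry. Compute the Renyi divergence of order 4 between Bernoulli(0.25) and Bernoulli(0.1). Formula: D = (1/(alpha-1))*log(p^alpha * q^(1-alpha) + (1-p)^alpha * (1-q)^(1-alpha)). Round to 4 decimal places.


Renyi divergence of order alpha between Bernoulli distributions:
D = (1/(alpha-1))*log(p^alpha * q^(1-alpha) + (1-p)^alpha * (1-q)^(1-alpha)).
alpha = 4, p = 0.25, q = 0.1.
p^alpha * q^(1-alpha) = 0.25^4 * 0.1^-3 = 3.90625.
(1-p)^alpha * (1-q)^(1-alpha) = 0.75^4 * 0.9^-3 = 0.434028.
sum = 3.90625 + 0.434028 = 4.340278.
D = (1/3)*log(4.340278) = 0.4893

0.4893


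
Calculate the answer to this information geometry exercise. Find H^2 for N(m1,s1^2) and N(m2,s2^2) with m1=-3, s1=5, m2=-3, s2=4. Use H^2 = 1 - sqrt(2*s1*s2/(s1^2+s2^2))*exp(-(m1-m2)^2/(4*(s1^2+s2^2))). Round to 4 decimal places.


Squared Hellinger distance for Gaussians:
H^2 = 1 - sqrt(2*s1*s2/(s1^2+s2^2)) * exp(-(m1-m2)^2/(4*(s1^2+s2^2))).
s1^2 = 25, s2^2 = 16, s1^2+s2^2 = 41.
sqrt(2*5*4/(41)) = 0.98773.
(m1-m2)^2 = (0)^2 = 0.
exp(-0/(4*41)) = exp(0.0) = 1.0.
H^2 = 1 - 0.98773*1.0 = 0.0123

0.0123


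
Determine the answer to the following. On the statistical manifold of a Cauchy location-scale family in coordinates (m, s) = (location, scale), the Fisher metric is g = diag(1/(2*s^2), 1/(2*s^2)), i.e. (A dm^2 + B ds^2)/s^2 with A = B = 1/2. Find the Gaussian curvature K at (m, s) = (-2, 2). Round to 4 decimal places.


The metric has the form g = (A dm^2 + B ds^2)/s^2 with A = 1/2, B = 1/2.
Substitute u = sqrt(A/B)*m: g = B*(du^2 + ds^2)/s^2, i.e. B times the
Poincare upper half-plane metric, which has constant Gaussian curvature -1.
Scaling a 2D metric by a constant c divides the Gaussian curvature by c,
so K = -1/B = -1/(1/2) = -2.0000 everywhere (the point (m, s) = (-2, 2) is irrelevant:
the curvature is constant).
The requested Gaussian curvature is K = -2.0000.

-2.0000


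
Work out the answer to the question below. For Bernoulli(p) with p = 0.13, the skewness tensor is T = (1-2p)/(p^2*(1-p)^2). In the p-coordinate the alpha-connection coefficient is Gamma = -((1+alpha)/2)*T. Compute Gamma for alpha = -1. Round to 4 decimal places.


Skewness (Amari-Chentsov) tensor: T = (1-2p)/(p^2*(1-p)^2).
p = 0.13, 1-2p = 0.74, p^2 = 0.0169, (1-p)^2 = 0.7569.
T = 0.74/(0.0169 * 0.7569) = 57.850419.
In the p-coordinate, Gamma^(alpha) = Gamma^(0) - (alpha/2)*T with Gamma^(0) = (1/2)*g'(p) = -T/2,
so Gamma^(alpha) = -((1+alpha)/2)*T.
alpha = -1, -(1+alpha)/2 = 0.0.
Gamma = 0.0 * 57.850419 = 0.0000

0.0000


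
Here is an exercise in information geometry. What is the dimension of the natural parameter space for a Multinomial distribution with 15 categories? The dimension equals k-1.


Exponential family dimension calculation:
For Multinomial with k=15 categories, dim = k-1 = 14.

14


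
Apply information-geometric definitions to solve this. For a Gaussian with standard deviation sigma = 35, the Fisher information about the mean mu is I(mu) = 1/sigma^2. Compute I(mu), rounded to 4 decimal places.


The Fisher information for the mean of a normal distribution is I(mu) = 1/sigma^2.
sigma = 35, so sigma^2 = 1225.
I(mu) = 1/1225 = 0.0008

0.0008


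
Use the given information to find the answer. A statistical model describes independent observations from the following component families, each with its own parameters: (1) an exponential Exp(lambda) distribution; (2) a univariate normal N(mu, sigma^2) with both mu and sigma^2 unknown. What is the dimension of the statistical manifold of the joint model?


The dimension of a statistical manifold equals the number of free
(independent) real parameters of the model. For a product of independent
blocks the parameter counts add.
- exponential (lambda): 1.
- normal (mu, sigma^2): 2.
Total = 1 + 2 = 3.
Dimension = 3

3


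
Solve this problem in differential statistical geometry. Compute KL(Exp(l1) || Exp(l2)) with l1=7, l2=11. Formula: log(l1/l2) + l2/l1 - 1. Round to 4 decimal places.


KL divergence for exponential family:
KL = log(l1/l2) + l2/l1 - 1.
log(7/11) = -0.451985.
11/7 = 1.571429.
KL = -0.451985 + 1.571429 - 1 = 0.1194

0.1194


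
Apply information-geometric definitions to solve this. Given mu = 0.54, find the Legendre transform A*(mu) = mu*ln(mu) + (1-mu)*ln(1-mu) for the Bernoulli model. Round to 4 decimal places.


Legendre transform for Bernoulli:
A*(mu) = mu*log(mu) + (1-mu)*log(1-mu).
mu = 0.54, 1-mu = 0.46.
mu*log(mu) = 0.54*log(0.54) = -0.332741.
(1-mu)*log(1-mu) = 0.46*log(0.46) = -0.357203.
A* = -0.332741 + -0.357203 = -0.6899

-0.6899


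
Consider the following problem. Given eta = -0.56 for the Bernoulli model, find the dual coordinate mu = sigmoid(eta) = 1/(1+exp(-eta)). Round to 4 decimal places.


Dual coordinate (expectation parameter) for Bernoulli:
mu = 1/(1+exp(-eta)).
eta = -0.56.
exp(-eta) = exp(0.56) = 1.750673.
mu = 1/(1+1.750673) = 0.3635

0.3635


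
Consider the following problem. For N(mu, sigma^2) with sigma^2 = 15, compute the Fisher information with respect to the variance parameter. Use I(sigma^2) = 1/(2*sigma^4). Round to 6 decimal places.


Fisher information for variance: I(sigma^2) = 1/(2*sigma^4).
sigma^2 = 15, so sigma^4 = 225.
I = 1/(2*225) = 1/450 = 0.002222

0.002222


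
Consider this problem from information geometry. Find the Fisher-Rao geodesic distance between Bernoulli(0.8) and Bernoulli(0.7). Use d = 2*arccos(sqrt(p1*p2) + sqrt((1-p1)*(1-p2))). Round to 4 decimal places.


Geodesic distance on Bernoulli manifold:
d(p1,p2) = 2*arccos(sqrt(p1*p2) + sqrt((1-p1)*(1-p2))).
sqrt(p1*p2) = sqrt(0.8*0.7) = 0.748331.
sqrt((1-p1)*(1-p2)) = sqrt(0.2*0.3) = 0.244949.
arg = 0.748331 + 0.244949 = 0.99328.
d = 2*arccos(0.99328) = 0.2320

0.2320


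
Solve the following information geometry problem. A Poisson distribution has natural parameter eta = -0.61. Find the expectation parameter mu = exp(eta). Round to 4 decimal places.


Expectation parameter for Poisson exponential family:
mu = exp(eta).
eta = -0.61.
mu = exp(-0.61) = 0.5434

0.5434


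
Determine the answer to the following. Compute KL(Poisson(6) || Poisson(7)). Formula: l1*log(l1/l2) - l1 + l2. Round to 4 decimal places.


KL divergence for Poisson:
KL = l1*log(l1/l2) - l1 + l2.
l1 = 6, l2 = 7.
log(6/7) = -0.154151.
l1*log(l1/l2) = 6 * -0.154151 = -0.924904.
KL = -0.924904 - 6 + 7 = 0.0751

0.0751


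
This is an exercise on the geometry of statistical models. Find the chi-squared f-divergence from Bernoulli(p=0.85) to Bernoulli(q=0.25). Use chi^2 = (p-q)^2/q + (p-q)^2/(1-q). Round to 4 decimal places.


Chi-squared divergence between Bernoulli distributions:
chi^2 = (p-q)^2/q + (p-q)^2/(1-q).
p = 0.85, q = 0.25, p-q = 0.6.
(p-q)^2 = 0.36.
term1 = 0.36/0.25 = 1.44.
term2 = 0.36/0.75 = 0.48.
chi^2 = 1.44 + 0.48 = 1.9200

1.9200


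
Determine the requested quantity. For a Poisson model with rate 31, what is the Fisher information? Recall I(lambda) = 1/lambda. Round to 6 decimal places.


Fisher information for Poisson: I(lambda) = 1/lambda.
lambda = 31.
I(lambda) = 1/31 = 0.032258

0.032258


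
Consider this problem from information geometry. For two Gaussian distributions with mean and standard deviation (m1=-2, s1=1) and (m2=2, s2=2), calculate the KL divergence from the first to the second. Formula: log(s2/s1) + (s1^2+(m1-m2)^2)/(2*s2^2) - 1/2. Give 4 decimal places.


KL divergence between normal distributions:
KL = log(s2/s1) + (s1^2 + (m1-m2)^2)/(2*s2^2) - 1/2.
log(2/1) = 0.693147.
(1^2 + (-2-2)^2)/(2*2^2) = (1 + 16)/8 = 2.125.
KL = 0.693147 + 2.125 - 0.5 = 2.3181

2.3181


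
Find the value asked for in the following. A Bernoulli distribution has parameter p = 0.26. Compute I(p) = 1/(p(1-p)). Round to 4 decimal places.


For Bernoulli(p), Fisher information is I(p) = 1/(p*(1-p)).
p = 0.26, 1-p = 0.74.
p*(1-p) = 0.1924.
I(p) = 1/0.1924 = 5.1975

5.1975


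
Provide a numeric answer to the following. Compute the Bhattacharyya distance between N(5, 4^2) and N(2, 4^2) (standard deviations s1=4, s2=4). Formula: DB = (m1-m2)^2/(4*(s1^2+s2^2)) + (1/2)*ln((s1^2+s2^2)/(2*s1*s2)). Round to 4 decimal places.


Bhattacharyya distance between two Gaussians:
DB = (m1-m2)^2/(4*(s1^2+s2^2)) + (1/2)*ln((s1^2+s2^2)/(2*s1*s2)).
(m1-m2)^2 = (3)^2 = 9.
s1^2+s2^2 = 16 + 16 = 32.
term1 = 9/128 = 0.070312.
term2 = 0.5*ln(32/32.0) = 0.0.
DB = 0.070312 + 0.0 = 0.0703

0.0703


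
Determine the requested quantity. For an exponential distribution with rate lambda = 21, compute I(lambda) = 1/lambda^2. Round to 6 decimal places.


Fisher information for exponential: I(lambda) = 1/lambda^2.
lambda = 21, lambda^2 = 441.
I = 1/441 = 0.002268

0.002268


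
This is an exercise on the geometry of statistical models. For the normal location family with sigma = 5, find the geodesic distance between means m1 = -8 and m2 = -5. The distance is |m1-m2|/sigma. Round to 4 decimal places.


On the fixed-variance normal subfamily, geodesic distance = |m1-m2|/sigma.
|-8 - -5| = 3.
sigma = 5.
d = 3/5 = 0.6000

0.6000


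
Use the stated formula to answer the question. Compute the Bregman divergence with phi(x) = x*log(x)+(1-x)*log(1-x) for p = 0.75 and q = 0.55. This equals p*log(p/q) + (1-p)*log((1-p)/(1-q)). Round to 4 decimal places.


Bregman divergence with negative entropy generator:
D = p*log(p/q) + (1-p)*log((1-p)/(1-q)).
p = 0.75, q = 0.55.
p*log(p/q) = 0.75*log(0.75/0.55) = 0.232616.
(1-p)*log((1-p)/(1-q)) = 0.25*log(0.25/0.45) = -0.146947.
D = 0.232616 + -0.146947 = 0.0857

0.0857


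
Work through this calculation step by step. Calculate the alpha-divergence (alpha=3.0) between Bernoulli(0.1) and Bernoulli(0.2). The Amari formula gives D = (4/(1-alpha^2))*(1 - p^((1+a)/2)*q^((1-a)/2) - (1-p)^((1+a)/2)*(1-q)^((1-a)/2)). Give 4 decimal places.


Amari alpha-divergence:
D = (4/(1-alpha^2))*(1 - p^((1+a)/2)*q^((1-a)/2) - (1-p)^((1+a)/2)*(1-q)^((1-a)/2)).
alpha = 3.0, p = 0.1, q = 0.2.
e1 = (1+alpha)/2 = 2.0, e2 = (1-alpha)/2 = -1.0.
t1 = p^e1 * q^e2 = 0.1^2.0 * 0.2^-1.0 = 0.05.
t2 = (1-p)^e1 * (1-q)^e2 = 0.9^2.0 * 0.8^-1.0 = 1.0125.
4/(1-alpha^2) = -0.5.
D = -0.5*(1 - 0.05 - 1.0125) = 0.0313

0.0313


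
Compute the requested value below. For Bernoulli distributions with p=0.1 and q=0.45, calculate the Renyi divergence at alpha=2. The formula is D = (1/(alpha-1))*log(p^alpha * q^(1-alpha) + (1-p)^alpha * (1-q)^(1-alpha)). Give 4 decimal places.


Renyi divergence of order alpha between Bernoulli distributions:
D = (1/(alpha-1))*log(p^alpha * q^(1-alpha) + (1-p)^alpha * (1-q)^(1-alpha)).
alpha = 2, p = 0.1, q = 0.45.
p^alpha * q^(1-alpha) = 0.1^2 * 0.45^-1 = 0.022222.
(1-p)^alpha * (1-q)^(1-alpha) = 0.9^2 * 0.55^-1 = 1.472727.
sum = 0.022222 + 1.472727 = 1.494949.
D = (1/1)*log(1.494949) = 0.4021

0.4021


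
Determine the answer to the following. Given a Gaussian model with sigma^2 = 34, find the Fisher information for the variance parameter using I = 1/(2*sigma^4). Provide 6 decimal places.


Fisher information for variance: I(sigma^2) = 1/(2*sigma^4).
sigma^2 = 34, so sigma^4 = 1156.
I = 1/(2*1156) = 1/2312 = 0.000433

0.000433


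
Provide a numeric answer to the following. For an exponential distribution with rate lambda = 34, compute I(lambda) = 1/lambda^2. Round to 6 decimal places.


Fisher information for exponential: I(lambda) = 1/lambda^2.
lambda = 34, lambda^2 = 1156.
I = 1/1156 = 0.000865

0.000865


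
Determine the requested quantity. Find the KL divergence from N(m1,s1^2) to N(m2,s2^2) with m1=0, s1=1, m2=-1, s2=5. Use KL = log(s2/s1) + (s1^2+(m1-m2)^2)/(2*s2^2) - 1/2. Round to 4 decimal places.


KL divergence between normal distributions:
KL = log(s2/s1) + (s1^2 + (m1-m2)^2)/(2*s2^2) - 1/2.
log(5/1) = 1.609438.
(1^2 + (0--1)^2)/(2*5^2) = (1 + 1)/50 = 0.04.
KL = 1.609438 + 0.04 - 0.5 = 1.1494

1.1494


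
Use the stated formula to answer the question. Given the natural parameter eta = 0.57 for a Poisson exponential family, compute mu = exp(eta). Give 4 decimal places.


Expectation parameter for Poisson exponential family:
mu = exp(eta).
eta = 0.57.
mu = exp(0.57) = 1.7683

1.7683


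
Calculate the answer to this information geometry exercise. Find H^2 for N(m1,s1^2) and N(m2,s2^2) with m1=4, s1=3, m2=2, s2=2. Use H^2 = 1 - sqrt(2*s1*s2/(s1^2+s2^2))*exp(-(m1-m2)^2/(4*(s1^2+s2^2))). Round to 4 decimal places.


Squared Hellinger distance for Gaussians:
H^2 = 1 - sqrt(2*s1*s2/(s1^2+s2^2)) * exp(-(m1-m2)^2/(4*(s1^2+s2^2))).
s1^2 = 9, s2^2 = 4, s1^2+s2^2 = 13.
sqrt(2*3*2/(13)) = 0.960769.
(m1-m2)^2 = (2)^2 = 4.
exp(-4/(4*13)) = exp(-0.076923) = 0.925961.
H^2 = 1 - 0.960769*0.925961 = 0.1104

0.1104


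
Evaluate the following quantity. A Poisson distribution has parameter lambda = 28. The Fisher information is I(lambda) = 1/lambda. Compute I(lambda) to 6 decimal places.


Fisher information for Poisson: I(lambda) = 1/lambda.
lambda = 28.
I(lambda) = 1/28 = 0.035714

0.035714


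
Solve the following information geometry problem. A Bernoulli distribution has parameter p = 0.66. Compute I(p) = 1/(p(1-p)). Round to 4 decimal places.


For Bernoulli(p), Fisher information is I(p) = 1/(p*(1-p)).
p = 0.66, 1-p = 0.34.
p*(1-p) = 0.2244.
I(p) = 1/0.2244 = 4.4563

4.4563


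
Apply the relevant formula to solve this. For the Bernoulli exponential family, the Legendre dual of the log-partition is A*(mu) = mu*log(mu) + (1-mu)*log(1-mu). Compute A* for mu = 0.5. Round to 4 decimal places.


Legendre transform for Bernoulli:
A*(mu) = mu*log(mu) + (1-mu)*log(1-mu).
mu = 0.5, 1-mu = 0.5.
mu*log(mu) = 0.5*log(0.5) = -0.346574.
(1-mu)*log(1-mu) = 0.5*log(0.5) = -0.346574.
A* = -0.346574 + -0.346574 = -0.6931

-0.6931


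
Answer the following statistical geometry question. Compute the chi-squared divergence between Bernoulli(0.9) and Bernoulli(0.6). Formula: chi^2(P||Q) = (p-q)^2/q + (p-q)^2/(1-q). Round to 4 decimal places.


Chi-squared divergence between Bernoulli distributions:
chi^2 = (p-q)^2/q + (p-q)^2/(1-q).
p = 0.9, q = 0.6, p-q = 0.3.
(p-q)^2 = 0.09.
term1 = 0.09/0.6 = 0.15.
term2 = 0.09/0.4 = 0.225.
chi^2 = 0.15 + 0.225 = 0.3750

0.3750


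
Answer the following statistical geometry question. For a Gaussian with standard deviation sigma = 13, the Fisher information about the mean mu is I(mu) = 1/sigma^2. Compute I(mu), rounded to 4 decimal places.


The Fisher information for the mean of a normal distribution is I(mu) = 1/sigma^2.
sigma = 13, so sigma^2 = 169.
I(mu) = 1/169 = 0.0059

0.0059


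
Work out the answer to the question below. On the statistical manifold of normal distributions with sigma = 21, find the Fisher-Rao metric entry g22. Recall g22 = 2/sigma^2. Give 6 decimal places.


For the 2-parameter normal family, the Fisher metric has:
  g11 = 1/sigma^2, g22 = 2/sigma^2.
sigma = 21, sigma^2 = 441.
g22 = 0.004535

0.004535


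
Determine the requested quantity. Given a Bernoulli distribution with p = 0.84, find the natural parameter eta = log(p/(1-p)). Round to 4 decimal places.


Natural parameter for Bernoulli: eta = log(p/(1-p)).
p = 0.84, 1-p = 0.16.
p/(1-p) = 5.25.
eta = log(5.25) = 1.6582

1.6582


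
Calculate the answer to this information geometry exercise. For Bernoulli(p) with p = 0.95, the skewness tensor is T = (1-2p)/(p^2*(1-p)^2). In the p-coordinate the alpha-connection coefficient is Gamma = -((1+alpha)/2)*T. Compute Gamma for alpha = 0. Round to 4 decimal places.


Skewness (Amari-Chentsov) tensor: T = (1-2p)/(p^2*(1-p)^2).
p = 0.95, 1-2p = -0.9, p^2 = 0.9025, (1-p)^2 = 0.0025.
T = -0.9/(0.9025 * 0.0025) = -398.891967.
In the p-coordinate, Gamma^(alpha) = Gamma^(0) - (alpha/2)*T with Gamma^(0) = (1/2)*g'(p) = -T/2,
so Gamma^(alpha) = -((1+alpha)/2)*T.
alpha = 0, -(1+alpha)/2 = -0.5.
Gamma = -0.5 * -398.891967 = 199.4460

199.4460


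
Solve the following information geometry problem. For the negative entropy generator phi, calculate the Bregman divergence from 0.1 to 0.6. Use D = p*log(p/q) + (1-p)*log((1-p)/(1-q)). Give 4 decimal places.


Bregman divergence with negative entropy generator:
D = p*log(p/q) + (1-p)*log((1-p)/(1-q)).
p = 0.1, q = 0.6.
p*log(p/q) = 0.1*log(0.1/0.6) = -0.179176.
(1-p)*log((1-p)/(1-q)) = 0.9*log(0.9/0.4) = 0.729837.
D = -0.179176 + 0.729837 = 0.5507

0.5507


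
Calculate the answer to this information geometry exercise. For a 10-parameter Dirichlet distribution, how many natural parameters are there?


Exponential family dimension calculation:
Dirichlet with 10 components has 10 natural parameters.

10


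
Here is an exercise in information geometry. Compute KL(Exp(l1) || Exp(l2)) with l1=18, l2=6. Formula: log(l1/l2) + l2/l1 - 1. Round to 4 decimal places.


KL divergence for exponential family:
KL = log(l1/l2) + l2/l1 - 1.
log(18/6) = 1.098612.
6/18 = 0.333333.
KL = 1.098612 + 0.333333 - 1 = 0.4319

0.4319


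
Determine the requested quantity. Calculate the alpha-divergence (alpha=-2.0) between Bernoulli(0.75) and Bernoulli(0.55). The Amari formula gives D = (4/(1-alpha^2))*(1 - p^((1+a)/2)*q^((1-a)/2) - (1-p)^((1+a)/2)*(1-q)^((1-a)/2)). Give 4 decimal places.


Amari alpha-divergence:
D = (4/(1-alpha^2))*(1 - p^((1+a)/2)*q^((1-a)/2) - (1-p)^((1+a)/2)*(1-q)^((1-a)/2)).
alpha = -2.0, p = 0.75, q = 0.55.
e1 = (1+alpha)/2 = -0.5, e2 = (1-alpha)/2 = 1.5.
t1 = p^e1 * q^e2 = 0.75^-0.5 * 0.55^1.5 = 0.470992.
t2 = (1-p)^e1 * (1-q)^e2 = 0.25^-0.5 * 0.45^1.5 = 0.603738.
4/(1-alpha^2) = -1.333333.
D = -1.333333*(1 - 0.470992 - 0.603738) = 0.0996

0.0996


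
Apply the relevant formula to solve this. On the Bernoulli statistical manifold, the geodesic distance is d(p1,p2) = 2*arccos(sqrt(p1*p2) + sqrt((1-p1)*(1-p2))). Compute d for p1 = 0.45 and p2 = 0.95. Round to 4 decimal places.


Geodesic distance on Bernoulli manifold:
d(p1,p2) = 2*arccos(sqrt(p1*p2) + sqrt((1-p1)*(1-p2))).
sqrt(p1*p2) = sqrt(0.45*0.95) = 0.653835.
sqrt((1-p1)*(1-p2)) = sqrt(0.55*0.05) = 0.165831.
arg = 0.653835 + 0.165831 = 0.819666.
d = 2*arccos(0.819666) = 1.2199

1.2199


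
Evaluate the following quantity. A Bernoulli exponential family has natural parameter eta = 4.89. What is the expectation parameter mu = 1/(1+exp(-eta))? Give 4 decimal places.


Dual coordinate (expectation parameter) for Bernoulli:
mu = 1/(1+exp(-eta)).
eta = 4.89.
exp(-eta) = exp(-4.89) = 0.007521.
mu = 1/(1+0.007521) = 0.9925

0.9925


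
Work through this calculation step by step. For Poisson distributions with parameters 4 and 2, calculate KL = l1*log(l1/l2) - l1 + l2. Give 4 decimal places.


KL divergence for Poisson:
KL = l1*log(l1/l2) - l1 + l2.
l1 = 4, l2 = 2.
log(4/2) = 0.693147.
l1*log(l1/l2) = 4 * 0.693147 = 2.772589.
KL = 2.772589 - 4 + 2 = 0.7726

0.7726


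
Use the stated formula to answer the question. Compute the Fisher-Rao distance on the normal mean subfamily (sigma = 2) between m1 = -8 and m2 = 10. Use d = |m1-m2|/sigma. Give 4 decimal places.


On the fixed-variance normal subfamily, geodesic distance = |m1-m2|/sigma.
|-8 - 10| = 18.
sigma = 2.
d = 18/2 = 9.0000

9.0000


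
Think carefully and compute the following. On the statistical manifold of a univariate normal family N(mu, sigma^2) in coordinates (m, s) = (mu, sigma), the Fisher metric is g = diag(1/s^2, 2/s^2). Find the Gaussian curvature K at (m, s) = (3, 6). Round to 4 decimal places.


The metric has the form g = (A dm^2 + B ds^2)/s^2 with A = 1, B = 2.
Substitute u = sqrt(A/B)*m: g = B*(du^2 + ds^2)/s^2, i.e. B times the
Poincare upper half-plane metric, which has constant Gaussian curvature -1.
Scaling a 2D metric by a constant c divides the Gaussian curvature by c,
so K = -1/B = -1/(2) = -0.5000 everywhere (the point (m, s) = (3, 6) is irrelevant:
the curvature is constant).
The requested Gaussian curvature is K = -0.5000.

-0.5000


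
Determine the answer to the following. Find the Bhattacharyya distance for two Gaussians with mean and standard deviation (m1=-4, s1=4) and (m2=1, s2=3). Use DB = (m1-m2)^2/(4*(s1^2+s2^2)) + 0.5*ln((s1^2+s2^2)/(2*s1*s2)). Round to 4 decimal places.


Bhattacharyya distance between two Gaussians:
DB = (m1-m2)^2/(4*(s1^2+s2^2)) + (1/2)*ln((s1^2+s2^2)/(2*s1*s2)).
(m1-m2)^2 = (-5)^2 = 25.
s1^2+s2^2 = 16 + 9 = 25.
term1 = 25/100 = 0.25.
term2 = 0.5*ln(25/24.0) = 0.020411.
DB = 0.25 + 0.020411 = 0.2704

0.2704


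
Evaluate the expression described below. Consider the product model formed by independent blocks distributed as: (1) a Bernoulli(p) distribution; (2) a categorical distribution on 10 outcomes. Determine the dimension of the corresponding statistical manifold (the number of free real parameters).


The dimension of a statistical manifold equals the number of free
(independent) real parameters of the model. For a product of independent
blocks the parameter counts add.
- Bernoulli (p): 1.
- categorical on 10 outcomes (probabilities sum to 1): 10-1 = 9.
Total = 1 + 9 = 10.
Dimension = 10

10


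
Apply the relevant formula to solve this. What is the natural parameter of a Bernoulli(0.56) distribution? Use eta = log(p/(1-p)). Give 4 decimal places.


Natural parameter for Bernoulli: eta = log(p/(1-p)).
p = 0.56, 1-p = 0.44.
p/(1-p) = 1.272727.
eta = log(1.272727) = 0.2412

0.2412


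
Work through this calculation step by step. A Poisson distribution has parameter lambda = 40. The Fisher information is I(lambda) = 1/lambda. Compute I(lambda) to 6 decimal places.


Fisher information for Poisson: I(lambda) = 1/lambda.
lambda = 40.
I(lambda) = 1/40 = 0.025000

0.025000


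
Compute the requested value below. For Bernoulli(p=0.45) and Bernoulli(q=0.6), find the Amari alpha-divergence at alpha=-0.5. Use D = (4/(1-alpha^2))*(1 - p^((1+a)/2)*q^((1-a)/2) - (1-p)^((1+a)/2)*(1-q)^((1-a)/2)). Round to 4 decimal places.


Amari alpha-divergence:
D = (4/(1-alpha^2))*(1 - p^((1+a)/2)*q^((1-a)/2) - (1-p)^((1+a)/2)*(1-q)^((1-a)/2)).
alpha = -0.5, p = 0.45, q = 0.6.
e1 = (1+alpha)/2 = 0.25, e2 = (1-alpha)/2 = 0.75.
t1 = p^e1 * q^e2 = 0.45^0.25 * 0.6^0.75 = 0.558363.
t2 = (1-p)^e1 * (1-q)^e2 = 0.55^0.25 * 0.4^0.75 = 0.433147.
4/(1-alpha^2) = 5.333333.
D = 5.333333*(1 - 0.558363 - 0.433147) = 0.0453

0.0453


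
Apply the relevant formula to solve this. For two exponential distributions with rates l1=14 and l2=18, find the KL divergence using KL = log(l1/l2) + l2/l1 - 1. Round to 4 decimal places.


KL divergence for exponential family:
KL = log(l1/l2) + l2/l1 - 1.
log(14/18) = -0.251314.
18/14 = 1.285714.
KL = -0.251314 + 1.285714 - 1 = 0.0344

0.0344


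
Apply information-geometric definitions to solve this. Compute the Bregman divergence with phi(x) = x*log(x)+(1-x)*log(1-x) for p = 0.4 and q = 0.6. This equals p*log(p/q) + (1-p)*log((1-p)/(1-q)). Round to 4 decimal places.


Bregman divergence with negative entropy generator:
D = p*log(p/q) + (1-p)*log((1-p)/(1-q)).
p = 0.4, q = 0.6.
p*log(p/q) = 0.4*log(0.4/0.6) = -0.162186.
(1-p)*log((1-p)/(1-q)) = 0.6*log(0.6/0.4) = 0.243279.
D = -0.162186 + 0.243279 = 0.0811

0.0811


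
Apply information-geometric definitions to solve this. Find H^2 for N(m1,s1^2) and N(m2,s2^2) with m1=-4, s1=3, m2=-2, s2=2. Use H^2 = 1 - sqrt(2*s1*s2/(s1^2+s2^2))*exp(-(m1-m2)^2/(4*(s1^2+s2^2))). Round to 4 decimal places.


Squared Hellinger distance for Gaussians:
H^2 = 1 - sqrt(2*s1*s2/(s1^2+s2^2)) * exp(-(m1-m2)^2/(4*(s1^2+s2^2))).
s1^2 = 9, s2^2 = 4, s1^2+s2^2 = 13.
sqrt(2*3*2/(13)) = 0.960769.
(m1-m2)^2 = (-2)^2 = 4.
exp(-4/(4*13)) = exp(-0.076923) = 0.925961.
H^2 = 1 - 0.960769*0.925961 = 0.1104

0.1104


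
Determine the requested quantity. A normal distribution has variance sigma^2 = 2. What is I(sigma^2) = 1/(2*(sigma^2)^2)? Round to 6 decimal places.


Fisher information for variance: I(sigma^2) = 1/(2*sigma^4).
sigma^2 = 2, so sigma^4 = 4.
I = 1/(2*4) = 1/8 = 0.125000

0.125000


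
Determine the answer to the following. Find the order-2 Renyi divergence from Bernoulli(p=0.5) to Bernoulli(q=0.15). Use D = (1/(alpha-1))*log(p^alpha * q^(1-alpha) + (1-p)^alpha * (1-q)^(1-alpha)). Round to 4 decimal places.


Renyi divergence of order alpha between Bernoulli distributions:
D = (1/(alpha-1))*log(p^alpha * q^(1-alpha) + (1-p)^alpha * (1-q)^(1-alpha)).
alpha = 2, p = 0.5, q = 0.15.
p^alpha * q^(1-alpha) = 0.5^2 * 0.15^-1 = 1.666667.
(1-p)^alpha * (1-q)^(1-alpha) = 0.5^2 * 0.85^-1 = 0.294118.
sum = 1.666667 + 0.294118 = 1.960784.
D = (1/1)*log(1.960784) = 0.6733

0.6733


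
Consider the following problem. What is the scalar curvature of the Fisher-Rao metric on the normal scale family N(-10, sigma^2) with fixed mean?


This family has a single free parameter, so its statistical manifold
is 1-dimensional. The Riemann curvature tensor of any 1-dimensional
Riemannian manifold vanishes identically, so R = 0.

0


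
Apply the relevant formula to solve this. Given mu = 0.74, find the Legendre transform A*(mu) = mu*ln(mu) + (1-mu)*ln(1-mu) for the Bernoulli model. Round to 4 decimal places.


Legendre transform for Bernoulli:
A*(mu) = mu*log(mu) + (1-mu)*log(1-mu).
mu = 0.74, 1-mu = 0.26.
mu*log(mu) = 0.74*log(0.74) = -0.222818.
(1-mu)*log(1-mu) = 0.26*log(0.26) = -0.350239.
A* = -0.222818 + -0.350239 = -0.5731

-0.5731


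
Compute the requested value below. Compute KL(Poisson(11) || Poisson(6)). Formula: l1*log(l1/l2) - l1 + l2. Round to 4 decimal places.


KL divergence for Poisson:
KL = l1*log(l1/l2) - l1 + l2.
l1 = 11, l2 = 6.
log(11/6) = 0.606136.
l1*log(l1/l2) = 11 * 0.606136 = 6.667494.
KL = 6.667494 - 11 + 6 = 1.6675

1.6675


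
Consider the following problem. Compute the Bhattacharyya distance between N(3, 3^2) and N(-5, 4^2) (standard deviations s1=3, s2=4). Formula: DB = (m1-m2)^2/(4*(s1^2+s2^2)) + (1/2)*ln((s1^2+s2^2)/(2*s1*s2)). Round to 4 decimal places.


Bhattacharyya distance between two Gaussians:
DB = (m1-m2)^2/(4*(s1^2+s2^2)) + (1/2)*ln((s1^2+s2^2)/(2*s1*s2)).
(m1-m2)^2 = (8)^2 = 64.
s1^2+s2^2 = 9 + 16 = 25.
term1 = 64/100 = 0.64.
term2 = 0.5*ln(25/24.0) = 0.020411.
DB = 0.64 + 0.020411 = 0.6604

0.6604


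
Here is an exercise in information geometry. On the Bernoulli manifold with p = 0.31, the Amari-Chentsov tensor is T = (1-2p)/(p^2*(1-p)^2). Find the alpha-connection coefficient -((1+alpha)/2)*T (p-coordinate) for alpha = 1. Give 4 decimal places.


Skewness (Amari-Chentsov) tensor: T = (1-2p)/(p^2*(1-p)^2).
p = 0.31, 1-2p = 0.38, p^2 = 0.0961, (1-p)^2 = 0.4761.
T = 0.38/(0.0961 * 0.4761) = 8.305428.
In the p-coordinate, Gamma^(alpha) = Gamma^(0) - (alpha/2)*T with Gamma^(0) = (1/2)*g'(p) = -T/2,
so Gamma^(alpha) = -((1+alpha)/2)*T.
alpha = 1, -(1+alpha)/2 = -1.0.
Gamma = -1.0 * 8.305428 = -8.3054

-8.3054


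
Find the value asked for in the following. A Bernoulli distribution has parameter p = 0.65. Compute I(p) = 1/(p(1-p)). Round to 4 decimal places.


For Bernoulli(p), Fisher information is I(p) = 1/(p*(1-p)).
p = 0.65, 1-p = 0.35.
p*(1-p) = 0.2275.
I(p) = 1/0.2275 = 4.3956

4.3956


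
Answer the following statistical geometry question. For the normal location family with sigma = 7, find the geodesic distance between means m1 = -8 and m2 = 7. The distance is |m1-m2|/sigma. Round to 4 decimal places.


On the fixed-variance normal subfamily, geodesic distance = |m1-m2|/sigma.
|-8 - 7| = 15.
sigma = 7.
d = 15/7 = 2.1429

2.1429


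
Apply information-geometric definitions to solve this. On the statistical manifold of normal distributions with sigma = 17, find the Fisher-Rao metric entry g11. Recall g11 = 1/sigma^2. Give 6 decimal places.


For the 2-parameter normal family, the Fisher metric has:
  g11 = 1/sigma^2, g22 = 2/sigma^2.
sigma = 17, sigma^2 = 289.
g11 = 0.003460

0.003460


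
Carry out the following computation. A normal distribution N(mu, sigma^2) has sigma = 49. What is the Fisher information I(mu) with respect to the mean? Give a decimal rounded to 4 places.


The Fisher information for the mean of a normal distribution is I(mu) = 1/sigma^2.
sigma = 49, so sigma^2 = 2401.
I(mu) = 1/2401 = 0.0004

0.0004


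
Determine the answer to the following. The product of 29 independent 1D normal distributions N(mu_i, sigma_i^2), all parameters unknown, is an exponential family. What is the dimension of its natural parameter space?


Exponential family dimension calculation:
Each univariate normal has two natural parameters (mu/sigma^2 and -1/(2 sigma^2)).
With 29 independent components, dim = 2 * 29 = 58.

58
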